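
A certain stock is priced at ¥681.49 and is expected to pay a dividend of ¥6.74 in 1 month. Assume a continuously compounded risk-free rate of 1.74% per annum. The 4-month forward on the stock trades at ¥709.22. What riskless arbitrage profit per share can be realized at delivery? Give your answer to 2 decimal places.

¥30.54 per share

PV(dividends) I = 6.74·e^(−0.0174·1/12) = 6.7302
Fair forward F* = (S − I)·e^(rT) = (681.49 − 6.7302)·e^0.005800 = 674.7598 × 1.005817 = 678.6849
Market ¥709.22 > fair 678.6849: forward overpriced → cash-and-carry (borrow at r, buy the stock and collect the dividends, short the forward).
Profit at T = |F_mkt − F*| = |709.22 − 678.6849| = ¥30.54 per share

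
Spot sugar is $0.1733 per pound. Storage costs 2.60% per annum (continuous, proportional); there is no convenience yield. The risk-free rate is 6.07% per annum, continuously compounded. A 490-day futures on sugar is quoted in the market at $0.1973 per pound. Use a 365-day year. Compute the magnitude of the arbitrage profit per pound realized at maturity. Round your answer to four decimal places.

$0.0026 per pound

Fair futures: F* = S·e^(carry·T), with carry = (r + u) = 0.0607 + 0.0260 = 0.0867
F* = 0.1733 · e^(0.0867 × 490/365) = 0.1733 · e^0.116392 = 0.1733 × 1.123436 = $0.1947
Market $0.1973 > fair $0.1947: forward overpriced → cash-and-carry (buy spot, short the forward).
At maturity, profit = |F_mkt − F*| = |0.1973 − 0.1947| = $0.0026 per pound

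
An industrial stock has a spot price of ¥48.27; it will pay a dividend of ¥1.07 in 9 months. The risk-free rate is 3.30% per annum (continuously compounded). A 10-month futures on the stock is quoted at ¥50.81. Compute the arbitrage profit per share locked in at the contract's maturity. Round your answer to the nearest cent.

PV(dividends) I = 1.07·e^(−0.0330·9/12) = 1.0438
Fair futures F* = (S − I)·e^(rT) = (48.27 − 1.0438)·e^0.027500 = 47.2262 × 1.027882 = 48.5430
Market ¥50.81 > fair 48.5430: forward overpriced → cash-and-carry (borrow at r, buy the stock and collect the dividends, short the forward).
Profit at T = |F_mkt − F*| = |50.81 − 48.5430| = ¥2.27 per share

¥2.27 per share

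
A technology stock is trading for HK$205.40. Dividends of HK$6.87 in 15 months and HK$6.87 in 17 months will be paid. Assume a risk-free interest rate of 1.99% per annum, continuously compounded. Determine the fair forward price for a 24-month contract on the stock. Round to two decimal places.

HK$199.82

PV(dividends) I = 6.87·e^(−0.0199·15/12) + 6.87·e^(−0.0199·17/12)
I = 6.7012 + 6.6790 = 13.3802
F = (S − I)·e^(rT) = (205.40 − 13.3802) · e^(0.0199·24/12)
= 192.0198 · e^0.039800 = 192.0198 × 1.040603 = HK$199.82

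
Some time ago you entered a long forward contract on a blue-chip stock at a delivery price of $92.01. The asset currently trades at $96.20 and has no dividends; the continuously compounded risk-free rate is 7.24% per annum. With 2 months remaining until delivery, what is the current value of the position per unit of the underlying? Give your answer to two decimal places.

$5.29

Current fair forward for the remaining 2 months: F = S·e^(r·T), r = 0.0724
F = 96.20 · e^(0.0724 × 2/12) = 96.20 × 1.012140 = 97.3679
Value of long forward = (F − K)·e^(−rT) = (97.3679 − 92.01) · e^(−0.0724·2/12)
= 5.3579 × 0.988006 = 5.29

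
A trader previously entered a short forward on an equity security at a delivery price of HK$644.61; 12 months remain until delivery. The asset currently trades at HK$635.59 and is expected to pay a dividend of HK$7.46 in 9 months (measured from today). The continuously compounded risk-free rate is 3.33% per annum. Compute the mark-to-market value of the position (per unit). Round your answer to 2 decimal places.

-HK$4.82

PV(remaining dividends) I = 7.46·e^(−0.0333·9/12) = 7.2760
Current forward F = (S − I)·e^(rT) = (635.59 − 7.2760)·e^(0.0333·12/12) = 628.3140 × 1.033861 = 649.5893
Value (long) = (F − K)·e^(−rT) = (649.5893 − 644.61) × 0.967248 = 4.8162
Short position value = −(long value) = -HK$4.82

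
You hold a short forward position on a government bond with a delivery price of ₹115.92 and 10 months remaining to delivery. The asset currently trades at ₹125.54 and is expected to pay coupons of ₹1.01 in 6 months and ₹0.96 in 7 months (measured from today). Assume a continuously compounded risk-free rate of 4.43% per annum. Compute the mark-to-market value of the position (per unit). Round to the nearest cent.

-₹11.90

PV(remaining coupons) I = 1.01·e^(−0.0443·6/12) + 0.96·e^(−0.0443·7/12) = 1.9234
Current forward F = (S − I)·e^(rT) = (125.54 − 1.9234)·e^(0.0443·10/12) = 123.6166 × 1.037607 = 128.2654
Value (long) = (F − K)·e^(−rT) = (128.2654 − 115.92) × 0.963756 = 11.8980
Short position value = −(long value) = -₹11.90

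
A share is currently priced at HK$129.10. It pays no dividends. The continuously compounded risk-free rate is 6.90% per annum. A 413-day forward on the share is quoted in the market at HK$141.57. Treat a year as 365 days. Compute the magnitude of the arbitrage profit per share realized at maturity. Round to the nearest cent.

HK$1.99 per share

Fair forward: F* = S·e^(carry·T), with carry = r = 0.0690
F* = 129.10 · e^(0.0690 × 413/365) = 129.10 · e^0.078074 = 129.10 × 1.081203 = HK$139.5833
Market HK$141.57 > fair HK$139.5833: forward overpriced → cash-and-carry (buy spot, short the forward).
At maturity, profit = |F_mkt − F*| = |141.57 − 139.5833| = HK$1.99 per share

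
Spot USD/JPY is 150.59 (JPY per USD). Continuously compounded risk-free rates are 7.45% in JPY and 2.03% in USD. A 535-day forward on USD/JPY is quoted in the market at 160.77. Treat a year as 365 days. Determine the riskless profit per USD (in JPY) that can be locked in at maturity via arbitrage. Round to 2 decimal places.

Fair forward: F* = S·e^(carry·T), with carry = (r_JPY − r_USD) = 0.0745 − 0.0203 = 0.0542
F* = 150.59 · e^(0.0542 × 535/365) = 150.59 · e^0.079444 = 150.59 × 1.082685 = 163.0415
Market 160.77 < fair 163.0415: forward underpriced → reverse cash-and-carry (short spot, go long the forward).
At maturity, profit = |F_mkt − F*| = |160.77 − 163.0415| = 2.27 per USD (in JPY)

2.27 per USD (in JPY)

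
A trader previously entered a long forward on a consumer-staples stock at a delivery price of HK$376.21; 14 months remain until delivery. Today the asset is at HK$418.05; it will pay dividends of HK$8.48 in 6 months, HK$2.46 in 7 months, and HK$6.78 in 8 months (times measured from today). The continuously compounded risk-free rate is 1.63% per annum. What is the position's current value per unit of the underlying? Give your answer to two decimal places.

PV(remaining dividends) I = 8.48·e^(−0.0163·6/12) + 2.46·e^(−0.0163·7/12) + 6.78·e^(−0.0163·8/12) = 17.5546
Current forward F = (S − I)·e^(rT) = (418.05 − 17.5546)·e^(0.0163·14/12) = 400.4954 × 1.019199 = 408.1845
Value (long) = (F − K)·e^(−rT) = (408.1845 − 376.21) × 0.981163 = 31.3722
Value = HK$31.37

HK$31.37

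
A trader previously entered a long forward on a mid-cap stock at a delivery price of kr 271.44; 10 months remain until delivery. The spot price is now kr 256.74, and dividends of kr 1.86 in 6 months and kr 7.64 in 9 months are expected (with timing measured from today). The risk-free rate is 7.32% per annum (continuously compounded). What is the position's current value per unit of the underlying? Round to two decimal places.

-kr 7.66

PV(remaining dividends) I = 1.86·e^(−0.0732·6/12) + 7.64·e^(−0.0732·9/12) = 9.0250
Current forward F = (S − I)·e^(rT) = (256.74 − 9.0250)·e^(0.0732·10/12) = 247.7150 × 1.062899 = 263.2960
Value (long) = (F − K)·e^(−rT) = (263.2960 − 271.44) × 0.940823 = -7.6621
Value = -kr 7.66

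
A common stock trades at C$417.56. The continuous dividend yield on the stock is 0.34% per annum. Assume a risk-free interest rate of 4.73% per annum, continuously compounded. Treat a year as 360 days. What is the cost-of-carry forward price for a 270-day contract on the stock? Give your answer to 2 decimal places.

F = S·e^((r − q)T) = 417.56 · e^((0.0473 − 0.0034) × 270/360)
= 417.56 · e^0.032925 = 417.56 × 1.033473
F = C$431.54

C$431.54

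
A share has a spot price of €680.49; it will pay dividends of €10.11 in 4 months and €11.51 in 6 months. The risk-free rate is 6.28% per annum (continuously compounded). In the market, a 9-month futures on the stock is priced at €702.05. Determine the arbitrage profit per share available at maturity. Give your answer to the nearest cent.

PV(dividends) I = 10.11·e^(−0.0628·4/12) + 11.51·e^(−0.0628·6/12) = 21.0548
Fair futures F* = (S − I)·e^(rT) = (680.49 − 21.0548)·e^0.047100 = 659.4352 × 1.048227 = 691.2378
Market €702.05 > fair 691.2378: forward overpriced → cash-and-carry (borrow at r, buy the stock and collect the dividends, short the forward).
Profit at T = |F_mkt − F*| = |702.05 − 691.2378| = €10.81 per share

€10.81 per share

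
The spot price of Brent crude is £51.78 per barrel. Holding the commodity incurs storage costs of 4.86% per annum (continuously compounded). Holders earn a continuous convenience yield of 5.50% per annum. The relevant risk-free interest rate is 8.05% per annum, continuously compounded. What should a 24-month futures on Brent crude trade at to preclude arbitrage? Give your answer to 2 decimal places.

£60.05 per barrel

Net carry = r + u − y = 0.0805 + 0.0486 − 0.0550 = 0.0741
F = S·e^((r+u−y)T) = 51.78 · e^(0.0741 × 24/12) = 51.78 · e^0.148200
= 51.78 × 1.159745 = £60.05 per barrel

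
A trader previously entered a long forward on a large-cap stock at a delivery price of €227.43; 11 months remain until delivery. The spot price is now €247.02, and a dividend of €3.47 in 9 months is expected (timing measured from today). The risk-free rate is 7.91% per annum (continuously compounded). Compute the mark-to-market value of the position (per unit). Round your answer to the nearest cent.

€32.23

PV(remaining dividends) I = 3.47·e^(−0.0791·9/12) = 3.2701
Current forward F = (S − I)·e^(rT) = (247.02 − 3.2701)·e^(0.0791·11/12) = 243.7499 × 1.075202 = 262.0804
Value (long) = (F − K)·e^(−rT) = (262.0804 − 227.43) × 0.930058 = 32.2269
Value = €32.23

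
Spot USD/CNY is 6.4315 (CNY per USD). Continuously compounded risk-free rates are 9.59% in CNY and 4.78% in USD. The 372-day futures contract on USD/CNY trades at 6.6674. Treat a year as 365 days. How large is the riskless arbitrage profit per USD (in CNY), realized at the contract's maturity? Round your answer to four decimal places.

Fair futures: F* = S·e^(carry·T), with carry = (r_CNY − r_USD) = 0.0959 − 0.0478 = 0.0481
F* = 6.4315 · e^(0.0481 × 372/365) = 6.4315 · e^0.049022 = 6.4315 × 1.050243 = 6.7546
Market 6.6674 < fair 6.7546: forward underpriced → reverse cash-and-carry (short spot, go long the forward).
At maturity, profit = |F_mkt − F*| = |6.6674 − 6.7546| = 0.0872 per USD (in CNY)

0.0872 per USD (in CNY)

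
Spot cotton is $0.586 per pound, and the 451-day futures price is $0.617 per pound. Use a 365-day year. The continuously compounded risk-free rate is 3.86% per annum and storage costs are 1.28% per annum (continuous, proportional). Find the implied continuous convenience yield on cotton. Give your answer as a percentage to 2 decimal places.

F = S·e^((r+u−y)T) ⇒ (r+u−y) = ln(F/S)/T
ln(0.617/0.586) = 0.051549; /T ⇒ 0.041719
y = r + u − ln(F/S)/T = 0.0386 + 0.0128 − 0.041719 = 0.009681
y = 0.97%

0.97%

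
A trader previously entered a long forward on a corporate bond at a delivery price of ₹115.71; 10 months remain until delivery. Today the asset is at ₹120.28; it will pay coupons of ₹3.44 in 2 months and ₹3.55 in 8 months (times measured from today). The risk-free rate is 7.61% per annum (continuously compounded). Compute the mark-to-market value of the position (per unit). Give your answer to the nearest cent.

PV(remaining coupons) I = 3.44·e^(−0.0761·2/12) + 3.55·e^(−0.0761·8/12) = 6.7710
Current forward F = (S − I)·e^(rT) = (120.28 − 6.7710)·e^(0.0761·10/12) = 113.5090 × 1.065471 = 120.9405
Value (long) = (F − K)·e^(−rT) = (120.9405 − 115.71) × 0.938552 = 4.9091
Value = ₹4.91

₹4.91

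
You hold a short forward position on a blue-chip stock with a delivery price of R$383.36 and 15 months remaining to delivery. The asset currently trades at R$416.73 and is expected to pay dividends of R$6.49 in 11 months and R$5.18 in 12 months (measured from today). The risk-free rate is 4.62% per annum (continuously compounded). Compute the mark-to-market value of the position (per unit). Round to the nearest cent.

-R$43.71

PV(remaining dividends) I = 6.49·e^(−0.0462·11/12) + 5.18·e^(−0.0462·12/12) = 11.1670
Current forward F = (S − I)·e^(rT) = (416.73 − 11.1670)·e^(0.0462·15/12) = 405.5630 × 1.059450 = 429.6737
Value (long) = (F − K)·e^(−rT) = (429.6737 − 383.36) × 0.943886 = 43.7149
Short position value = −(long value) = -R$43.71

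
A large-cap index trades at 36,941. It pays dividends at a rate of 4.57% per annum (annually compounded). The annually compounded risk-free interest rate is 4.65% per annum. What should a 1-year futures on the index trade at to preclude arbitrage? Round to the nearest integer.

36,969

F = S · (1+r)^T / (1+q)^T
= 36941 × 1.046500 / 1.045700 = 36941 × 1.000765
F = 36,969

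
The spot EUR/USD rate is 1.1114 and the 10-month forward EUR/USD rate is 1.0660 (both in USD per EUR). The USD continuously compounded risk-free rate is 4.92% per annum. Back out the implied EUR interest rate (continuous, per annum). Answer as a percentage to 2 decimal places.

F = S·e^((r_USD − r_EUR)T) ⇒ r_EUR = r_USD − ln(F/S)/T
ln(1.0660/1.1114) = -0.041707; /(10/12) = -0.050048
r_EUR = 0.0492 + 0.050048 = 0.099248
r_EUR = 9.92%

9.92%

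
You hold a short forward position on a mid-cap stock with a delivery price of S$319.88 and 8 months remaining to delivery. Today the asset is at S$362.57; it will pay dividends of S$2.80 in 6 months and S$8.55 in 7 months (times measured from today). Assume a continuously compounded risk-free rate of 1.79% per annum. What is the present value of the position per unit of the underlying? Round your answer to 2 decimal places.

PV(remaining dividends) I = 2.80·e^(−0.0179·6/12) + 8.55·e^(−0.0179·7/12) = 11.2362
Current forward F = (S − I)·e^(rT) = (362.57 − 11.2362)·e^(0.0179·8/12) = 351.3338 × 1.012005 = 355.5516
Value (long) = (F − K)·e^(−rT) = (355.5516 − 319.88) × 0.988138 = 35.2485
Short position value = −(long value) = -S$35.25

-S$35.25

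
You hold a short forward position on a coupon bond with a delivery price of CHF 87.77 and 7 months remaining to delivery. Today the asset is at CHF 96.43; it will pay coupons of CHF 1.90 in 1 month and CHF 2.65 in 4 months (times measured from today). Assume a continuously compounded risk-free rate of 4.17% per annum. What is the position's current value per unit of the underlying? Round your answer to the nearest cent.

-CHF 6.26

PV(remaining coupons) I = 1.90·e^(−0.0417·1/12) + 2.65·e^(−0.0417·4/12) = 4.5068
Current forward F = (S − I)·e^(rT) = (96.43 − 4.5068)·e^(0.0417·7/12) = 91.9232 × 1.024623 = 94.1866
Value (long) = (F − K)·e^(−rT) = (94.1866 − 87.77) × 0.975968 = 6.2624
Short position value = −(long value) = -CHF 6.26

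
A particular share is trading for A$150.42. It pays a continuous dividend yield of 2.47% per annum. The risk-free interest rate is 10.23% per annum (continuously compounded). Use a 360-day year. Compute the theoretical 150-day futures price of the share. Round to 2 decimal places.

A$155.36

F = S·e^((r − q)T) = 150.42 · e^((0.1023 − 0.0247) × 150/360)
= 150.42 · e^0.032333 = 150.42 × 1.032861
F = A$155.36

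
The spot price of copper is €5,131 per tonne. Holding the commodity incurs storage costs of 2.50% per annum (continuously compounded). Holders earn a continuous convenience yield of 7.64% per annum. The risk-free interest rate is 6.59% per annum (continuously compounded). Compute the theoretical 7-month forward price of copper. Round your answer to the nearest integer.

€5,175 per tonne

Net carry = r + u − y = 0.0659 + 0.0250 − 0.0764 = 0.0145
F = S·e^((r+u−y)T) = 5131 · e^(0.0145 × 7/12) = 5131 · e^0.008458
= 5131 × 1.008494 = €5,175 per tonne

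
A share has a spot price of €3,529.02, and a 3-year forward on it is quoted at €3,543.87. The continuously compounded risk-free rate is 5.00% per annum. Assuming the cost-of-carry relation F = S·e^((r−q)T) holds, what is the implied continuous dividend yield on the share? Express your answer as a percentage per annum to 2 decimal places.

From F = S·e^((r−q)T): (r − q) = ln(F/S)/T
ln(3543.87/3529.02) = ln(1.004208) = 0.004199
(r − q) = 0.004199 / (3) = 0.001400
q = r − ln(F/S)/T = 0.0500 − 0.001400 = 0.048600
q = 4.86%

4.86%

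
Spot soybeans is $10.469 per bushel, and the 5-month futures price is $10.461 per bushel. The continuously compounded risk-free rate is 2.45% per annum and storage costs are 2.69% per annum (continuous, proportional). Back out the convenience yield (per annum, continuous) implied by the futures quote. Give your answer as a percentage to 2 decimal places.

5.32%

F = S·e^((r+u−y)T) ⇒ (r+u−y) = ln(F/S)/T
ln(10.461/10.469) = -0.000764; /T ⇒ -0.001834
y = r + u − ln(F/S)/T = 0.0245 + 0.0269 + 0.001834 = 0.053234
y = 5.32%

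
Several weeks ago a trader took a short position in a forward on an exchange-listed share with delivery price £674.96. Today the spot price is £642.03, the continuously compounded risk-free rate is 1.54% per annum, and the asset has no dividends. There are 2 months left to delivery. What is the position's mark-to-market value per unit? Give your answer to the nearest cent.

£31.20

Current fair forward for the remaining 2 months: F = S·e^(r·T), r = 0.0154
F = 642.03 · e^(0.0154 × 2/12) = 642.03 × 1.002570 = 643.6800
Value of long forward = (F − K)·e^(−rT) = (643.6800 − 674.96) · e^(−0.0154·2/12)
= -31.2800 × 0.997437 = -31.20
Short position value = −(long value) = £31.20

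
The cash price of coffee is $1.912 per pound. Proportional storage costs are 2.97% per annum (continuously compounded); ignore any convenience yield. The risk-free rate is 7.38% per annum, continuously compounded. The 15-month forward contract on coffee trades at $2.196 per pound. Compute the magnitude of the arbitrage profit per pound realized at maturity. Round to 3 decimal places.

$0.020 per pound

Fair forward: F* = S·e^(carry·T), with carry = (r + u) = 0.0738 + 0.0297 = 0.1035
F* = 1.912 · e^(0.1035 × 15/12) = 1.912 · e^0.129375 = 1.912 × 1.138117 = $2.1761
Market $2.196 > fair $2.1761: forward overpriced → cash-and-carry (buy spot, short the forward).
At maturity, profit = |F_mkt − F*| = |2.196 − 2.1761| = $0.020 per pound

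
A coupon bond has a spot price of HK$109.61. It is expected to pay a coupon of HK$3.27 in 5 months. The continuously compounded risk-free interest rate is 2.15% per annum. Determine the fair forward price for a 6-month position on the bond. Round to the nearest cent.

PV(coupons) I = 3.27·e^(−0.0215·5/12)
I = 3.2408
F = (S − I)·e^(rT) = (109.61 − 3.2408) · e^(0.0215·6/12)
= 106.3692 · e^0.010750 = 106.3692 × 1.010808 = HK$107.52

HK$107.52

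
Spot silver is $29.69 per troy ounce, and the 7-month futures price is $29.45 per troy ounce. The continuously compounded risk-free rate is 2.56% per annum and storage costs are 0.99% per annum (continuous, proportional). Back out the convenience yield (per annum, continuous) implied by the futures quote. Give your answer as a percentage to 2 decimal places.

F = S·e^((r+u−y)T) ⇒ (r+u−y) = ln(F/S)/T
ln(29.45/29.69) = -0.008116; /T ⇒ -0.013913
y = r + u − ln(F/S)/T = 0.0256 + 0.0099 + 0.013913 = 0.049413
y = 4.94%

4.94%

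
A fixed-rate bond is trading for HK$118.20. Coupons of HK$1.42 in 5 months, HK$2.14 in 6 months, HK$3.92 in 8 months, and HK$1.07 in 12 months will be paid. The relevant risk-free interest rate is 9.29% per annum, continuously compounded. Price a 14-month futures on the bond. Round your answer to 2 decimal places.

PV(coupons) I = 1.42·e^(−0.0929·5/12) + 2.14·e^(−0.0929·6/12) + 3.92·e^(−0.0929·8/12) + 1.07·e^(−0.0929·12/12)
I = 1.3661 + 2.0429 + 3.6846 + 0.9751 = 8.0687
F = (S − I)·e^(rT) = (118.20 − 8.0687) · e^(0.0929·14/12)
= 110.1313 · e^0.108383 = 110.1313 × 1.114475 = HK$122.74

HK$122.74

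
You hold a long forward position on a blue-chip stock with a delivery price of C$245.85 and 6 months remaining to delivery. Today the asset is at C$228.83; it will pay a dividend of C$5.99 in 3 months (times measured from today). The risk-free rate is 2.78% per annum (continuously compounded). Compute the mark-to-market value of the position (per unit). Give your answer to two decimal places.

-C$19.57

PV(remaining dividends) I = 5.99·e^(−0.0278·3/12) = 5.9485
Current forward F = (S − I)·e^(rT) = (228.83 − 5.9485)·e^(0.0278·6/12) = 222.8815 × 1.013997 = 226.0012
Value (long) = (F − K)·e^(−rT) = (226.0012 − 245.85) × 0.986196 = -19.5748
Value = -C$19.57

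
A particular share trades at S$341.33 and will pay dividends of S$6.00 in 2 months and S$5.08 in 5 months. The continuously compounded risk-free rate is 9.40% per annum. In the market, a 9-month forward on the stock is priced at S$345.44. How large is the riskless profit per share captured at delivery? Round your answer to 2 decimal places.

PV(dividends) I = 6.00·e^(−0.0940·2/12) + 5.08·e^(−0.0940·5/12) = 10.7916
Fair forward F* = (S − I)·e^(rT) = (341.33 − 10.7916)·e^0.070500 = 330.5384 × 1.073045 = 354.6826
Market S$345.44 < fair 354.6826: forward underpriced → reverse cash-and-carry (short the stock, invest proceeds at r, pay the dividends, go long the forward).
Profit at T = |F_mkt − F*| = |345.44 − 354.6826| = S$9.24 per share

S$9.24 per share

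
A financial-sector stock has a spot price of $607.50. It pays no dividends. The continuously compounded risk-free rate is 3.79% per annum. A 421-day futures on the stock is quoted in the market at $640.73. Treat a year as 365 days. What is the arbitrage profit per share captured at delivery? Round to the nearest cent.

Fair futures: F* = S·e^(carry·T), with carry = r = 0.0379
F* = 607.50 · e^(0.0379 × 421/365) = 607.50 · e^0.043715 = 607.50 × 1.044685 = $634.6461
Market $640.73 > fair $634.6461: forward overpriced → cash-and-carry (buy spot, short the forward).
At maturity, profit = |F_mkt − F*| = |640.73 − 634.6461| = $6.08 per share

$6.08 per share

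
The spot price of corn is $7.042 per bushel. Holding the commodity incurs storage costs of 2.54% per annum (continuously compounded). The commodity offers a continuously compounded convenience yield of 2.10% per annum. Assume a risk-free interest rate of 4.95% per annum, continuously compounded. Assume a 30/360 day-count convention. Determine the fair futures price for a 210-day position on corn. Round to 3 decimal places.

$7.267 per bushel

Net carry = r + u − y = 0.0495 + 0.0254 − 0.0210 = 0.0539
F = S·e^((r+u−y)T) = 7.042 · e^(0.0539 × 210/360) = 7.042 · e^0.031442
= 7.042 × 1.031942 = $7.267 per bushel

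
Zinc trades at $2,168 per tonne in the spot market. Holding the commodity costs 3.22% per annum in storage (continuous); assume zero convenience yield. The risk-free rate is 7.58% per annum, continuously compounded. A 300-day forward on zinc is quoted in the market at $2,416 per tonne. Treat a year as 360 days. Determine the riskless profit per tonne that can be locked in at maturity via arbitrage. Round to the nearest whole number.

Fair forward: F* = S·e^(carry·T), with carry = (r + u) = 0.0758 + 0.0322 = 0.1080
F* = 2168 · e^(0.1080 × 300/360) = 2168 · e^0.090000 = 2168 × 1.094174 = $2372.1692
Market $2416 > fair $2372.1692: forward overpriced → cash-and-carry (buy spot, short the forward).
At maturity, profit = |F_mkt − F*| = |2416 − 2372.1692| = $44 per tonne

$44 per tonne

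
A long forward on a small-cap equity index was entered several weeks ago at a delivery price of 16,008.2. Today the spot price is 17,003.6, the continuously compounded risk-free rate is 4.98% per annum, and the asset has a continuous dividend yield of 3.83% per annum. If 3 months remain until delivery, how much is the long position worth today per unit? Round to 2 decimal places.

Current fair forward for the remaining 3 months: F = S·e^((r − q)·T), (r − q) = 0.0498 − 0.0383 = 0.0115
F = 17003.6 · e^(0.0115 × 3/12) = 17003.6 × 1.00287914 = 17052.5557
Value of long forward = (F − K)·e^(−rT) = (17052.5557 − 16008.2) · e^(−0.0498·3/12)
= 1044.3557 × 0.98762718 = 1031.43

1031.43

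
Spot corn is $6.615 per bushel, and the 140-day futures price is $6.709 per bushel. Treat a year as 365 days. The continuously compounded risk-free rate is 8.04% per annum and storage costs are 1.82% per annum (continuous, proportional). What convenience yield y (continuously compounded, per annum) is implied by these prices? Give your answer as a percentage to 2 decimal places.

F = S·e^((r+u−y)T) ⇒ (r+u−y) = ln(F/S)/T
ln(6.709/6.615) = 0.014110; /T ⇒ 0.036787
y = r + u − ln(F/S)/T = 0.0804 + 0.0182 − 0.036787 = 0.061813
y = 6.18%

6.18%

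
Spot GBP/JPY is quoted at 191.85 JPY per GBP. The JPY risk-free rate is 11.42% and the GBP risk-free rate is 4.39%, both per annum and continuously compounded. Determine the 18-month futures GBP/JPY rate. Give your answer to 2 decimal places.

F = S·e^((r_JPY − r_GBP)T) = 191.85 · e^((0.1142 − 0.0439) × 18/12)
= 191.85 · e^0.105450 = 191.85 × 1.111211
F = 213.19 JPY per GBP

213.19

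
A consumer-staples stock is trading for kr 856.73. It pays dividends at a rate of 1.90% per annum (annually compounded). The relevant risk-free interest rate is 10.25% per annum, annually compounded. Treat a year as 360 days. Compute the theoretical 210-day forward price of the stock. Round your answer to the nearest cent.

F = S · (1+r)^T / (1+q)^T
= 856.73 × 1.058573 / 1.011040 = 856.73 × 1.047014
F = kr 897.01

kr 897.01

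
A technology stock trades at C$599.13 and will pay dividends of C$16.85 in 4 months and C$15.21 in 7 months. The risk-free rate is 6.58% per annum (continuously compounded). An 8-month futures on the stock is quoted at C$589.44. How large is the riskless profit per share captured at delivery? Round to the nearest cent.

PV(dividends) I = 16.85·e^(−0.0658·4/12) + 15.21·e^(−0.0658·7/12) = 31.1217
Fair futures F* = (S − I)·e^(rT) = (599.13 − 31.1217)·e^0.043867 = 568.0083 × 1.044843 = 593.4795
Market C$589.44 < fair 593.4795: forward underpriced → reverse cash-and-carry (short the stock, invest proceeds at r, pay the dividends, go long the forward).
Profit at T = |F_mkt − F*| = |589.44 − 593.4795| = C$4.04 per share

C$4.04 per share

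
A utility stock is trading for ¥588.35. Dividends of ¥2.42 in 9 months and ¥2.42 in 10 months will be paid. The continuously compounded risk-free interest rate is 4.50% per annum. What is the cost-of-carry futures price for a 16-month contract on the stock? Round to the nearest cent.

¥619.77

PV(dividends) I = 2.42·e^(−0.0450·9/12) + 2.42·e^(−0.0450·10/12)
I = 2.3397 + 2.3309 = 4.6706
F = (S − I)·e^(rT) = (588.35 − 4.6706) · e^(0.0450·16/12)
= 583.6794 · e^0.060000 = 583.6794 × 1.061837 = ¥619.77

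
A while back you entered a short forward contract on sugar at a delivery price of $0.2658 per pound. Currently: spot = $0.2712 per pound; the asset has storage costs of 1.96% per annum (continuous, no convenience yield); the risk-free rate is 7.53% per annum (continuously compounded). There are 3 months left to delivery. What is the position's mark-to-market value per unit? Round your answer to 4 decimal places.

-$0.0117 per pound

Current fair forward for the remaining 3 months: F = S·e^((r + u)·T), (r + u) = 0.0753 + 0.0196 = 0.0949
F = 0.2712 · e^(0.0949 × 3/12) = 0.2712 × 1.024009 = 0.2777
Value of long forward = (F − K)·e^(−rT) = (0.2777 − 0.2658) · e^(−0.0753·3/12)
= 0.0119 × 0.981351 = 0.0117
Short position value = −(long value) = -$0.0117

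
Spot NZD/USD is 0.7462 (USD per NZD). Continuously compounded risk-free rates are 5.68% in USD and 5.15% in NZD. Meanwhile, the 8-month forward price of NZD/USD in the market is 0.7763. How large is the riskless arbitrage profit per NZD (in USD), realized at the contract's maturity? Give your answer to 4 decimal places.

Fair forward: F* = S·e^(carry·T), with carry = (r_USD − r_NZD) = 0.0568 − 0.0515 = 0.0053
F* = 0.7462 · e^(0.0053 × 8/12) = 0.7462 · e^0.003533 = 0.7462 × 1.003539 = 0.7488
Market 0.7763 > fair 0.7488: forward overpriced → cash-and-carry (buy spot, short the forward).
At maturity, profit = |F_mkt − F*| = |0.7763 − 0.7488| = 0.0275 per NZD (in USD)

0.0275 per NZD (in USD)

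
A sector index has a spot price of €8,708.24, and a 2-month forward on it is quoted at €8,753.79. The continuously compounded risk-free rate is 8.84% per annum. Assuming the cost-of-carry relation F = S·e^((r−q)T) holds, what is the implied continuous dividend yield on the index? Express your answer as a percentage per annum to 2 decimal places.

5.71%

From F = S·e^((r−q)T): (r − q) = ln(F/S)/T
ln(8753.79/8708.24) = ln(1.005231) = 0.005217
(r − q) = 0.005217 / (2/12) = 0.031302
q = r − ln(F/S)/T = 0.0884 − 0.031302 = 0.057098
q = 5.71%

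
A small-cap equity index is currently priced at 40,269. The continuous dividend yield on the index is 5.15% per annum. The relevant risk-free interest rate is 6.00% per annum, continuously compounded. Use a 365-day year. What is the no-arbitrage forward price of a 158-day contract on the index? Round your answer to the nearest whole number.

F = S·e^((r − q)T) = 40269 · e^((0.0600 − 0.0515) × 158/365)
= 40269 · e^0.003679 = 40269 × 1.003686
F = 40,417

40,417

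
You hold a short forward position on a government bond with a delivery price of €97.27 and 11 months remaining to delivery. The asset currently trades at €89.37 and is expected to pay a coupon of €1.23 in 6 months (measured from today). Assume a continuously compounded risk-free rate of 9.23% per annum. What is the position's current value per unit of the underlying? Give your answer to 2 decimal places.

€1.18

PV(remaining coupons) I = 1.23·e^(−0.0923·6/12) = 1.1745
Current forward F = (S − I)·e^(rT) = (89.37 − 1.1745)·e^(0.0923·11/12) = 88.1955 × 1.088291 = 95.9824
Value (long) = (F − K)·e^(−rT) = (95.9824 − 97.27) × 0.918872 = -1.1831
Short position value = −(long value) = €1.18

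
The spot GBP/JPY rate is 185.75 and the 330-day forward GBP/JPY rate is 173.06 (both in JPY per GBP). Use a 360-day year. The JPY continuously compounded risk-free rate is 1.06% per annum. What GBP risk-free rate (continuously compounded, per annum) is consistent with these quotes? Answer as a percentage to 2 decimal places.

F = S·e^((r_JPY − r_GBP)T) ⇒ r_GBP = r_JPY − ln(F/S)/T
ln(173.06/185.75) = -0.070763; /(330/360) = -0.077196
r_GBP = 0.0106 + 0.077196 = 0.087796
r_GBP = 8.78%

8.78%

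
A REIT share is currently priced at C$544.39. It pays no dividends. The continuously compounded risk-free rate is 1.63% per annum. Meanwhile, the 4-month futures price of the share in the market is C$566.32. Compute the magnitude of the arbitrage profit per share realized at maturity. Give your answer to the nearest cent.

C$18.96 per share

Fair futures: F* = S·e^(carry·T), with carry = r = 0.0163
F* = 544.39 · e^(0.0163 × 4/12) = 544.39 · e^0.005433 = 544.39 × 1.005448 = C$547.3558
Market C$566.32 > fair C$547.3558: forward overpriced → cash-and-carry (buy spot, short the forward).
At maturity, profit = |F_mkt − F*| = |566.32 − 547.3558| = C$18.96 per share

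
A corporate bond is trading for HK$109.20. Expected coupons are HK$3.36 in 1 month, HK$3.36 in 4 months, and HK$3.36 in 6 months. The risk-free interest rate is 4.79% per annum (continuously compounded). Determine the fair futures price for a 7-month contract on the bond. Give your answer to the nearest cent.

HK$102.08

PV(coupons) I = 3.36·e^(−0.0479·1/12) + 3.36·e^(−0.0479·4/12) + 3.36·e^(−0.0479·6/12)
I = 3.3466 + 3.3068 + 3.2805 = 9.9339
F = (S − I)·e^(rT) = (109.20 − 9.9339) · e^(0.0479·7/12)
= 99.2661 · e^0.027942 = 99.2661 × 1.028336 = HK$102.08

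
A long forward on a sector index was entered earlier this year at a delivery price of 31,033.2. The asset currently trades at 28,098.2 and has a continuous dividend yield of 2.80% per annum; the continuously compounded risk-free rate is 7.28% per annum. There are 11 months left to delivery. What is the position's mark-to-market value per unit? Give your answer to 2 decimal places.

-1643.65

Current fair forward for the remaining 11 months: F = S·e^((r − q)·T), (r − q) = 0.0728 − 0.0280 = 0.0448
F = 28098.2 · e^(0.0448 × 11/12) = 28098.2 × 1.04192156 = 29276.1204
Value of long forward = (F − K)·e^(−rT) = (29276.1204 − 31033.2) · e^(−0.0728·11/12)
= -1757.0796 × 0.93544462 = -1643.65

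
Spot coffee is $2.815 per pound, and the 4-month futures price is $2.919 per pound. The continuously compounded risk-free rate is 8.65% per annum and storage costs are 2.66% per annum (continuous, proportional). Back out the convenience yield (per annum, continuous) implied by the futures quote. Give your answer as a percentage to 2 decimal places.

F = S·e^((r+u−y)T) ⇒ (r+u−y) = ln(F/S)/T
ln(2.919/2.815) = 0.036279; /T ⇒ 0.108837
y = r + u − ln(F/S)/T = 0.0865 + 0.0266 − 0.108837 = 0.004263
y = 0.43%

0.43%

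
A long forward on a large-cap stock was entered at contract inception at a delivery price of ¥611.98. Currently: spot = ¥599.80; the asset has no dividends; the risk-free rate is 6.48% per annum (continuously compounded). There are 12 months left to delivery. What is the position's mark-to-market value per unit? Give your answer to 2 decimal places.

Current fair forward for the remaining 12 months: F = S·e^(r·T), r = 0.0648
F = 599.80 · e^(0.0648 × 12/12) = 599.80 × 1.066946 = 639.9542
Value of long forward = (F − K)·e^(−rT) = (639.9542 − 611.98) · e^(−0.0648·12/12)
= 27.9742 × 0.937255 = 26.22

¥26.22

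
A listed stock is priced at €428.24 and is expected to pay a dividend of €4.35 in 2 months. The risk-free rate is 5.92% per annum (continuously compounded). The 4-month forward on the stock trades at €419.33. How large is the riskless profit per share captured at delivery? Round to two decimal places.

€13.05 per share

PV(dividends) I = 4.35·e^(−0.0592·2/12) = 4.3073
Fair forward F* = (S − I)·e^(rT) = (428.24 − 4.3073)·e^0.019733 = 423.9327 × 1.019929 = 432.3813
Market €419.33 < fair 432.3813: forward underpriced → reverse cash-and-carry (short the stock, invest proceeds at r, pay the dividends, go long the forward).
Profit at T = |F_mkt − F*| = |419.33 − 432.3813| = €13.05 per share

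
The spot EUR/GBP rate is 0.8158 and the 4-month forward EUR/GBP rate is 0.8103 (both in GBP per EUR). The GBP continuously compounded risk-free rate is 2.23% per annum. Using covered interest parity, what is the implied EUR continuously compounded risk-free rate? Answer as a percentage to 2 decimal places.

4.26%

F = S·e^((r_GBP − r_EUR)T) ⇒ r_EUR = r_GBP − ln(F/S)/T
ln(0.8103/0.8158) = -0.006765; /(4/12) = -0.020295
r_EUR = 0.0223 + 0.020295 = 0.042595
r_EUR = 4.26%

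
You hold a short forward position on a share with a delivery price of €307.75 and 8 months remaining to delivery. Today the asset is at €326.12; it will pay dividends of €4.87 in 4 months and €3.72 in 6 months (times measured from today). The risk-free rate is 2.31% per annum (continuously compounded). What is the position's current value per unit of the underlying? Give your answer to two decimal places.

PV(remaining dividends) I = 4.87·e^(−0.0231·4/12) + 3.72·e^(−0.0231·6/12) = 8.5099
Current forward F = (S − I)·e^(rT) = (326.12 − 8.5099)·e^(0.0231·8/12) = 317.6101 × 1.015519 = 322.5391
Value (long) = (F − K)·e^(−rT) = (322.5391 − 307.75) × 0.984718 = 14.5631
Short position value = −(long value) = -€14.56

-€14.56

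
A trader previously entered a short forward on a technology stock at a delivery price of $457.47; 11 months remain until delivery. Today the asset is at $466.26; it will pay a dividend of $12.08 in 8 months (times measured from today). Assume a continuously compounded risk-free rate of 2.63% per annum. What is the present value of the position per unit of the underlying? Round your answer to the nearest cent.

PV(remaining dividends) I = 12.08·e^(−0.0263·8/12) = 11.8700
Current forward F = (S − I)·e^(rT) = (466.26 − 11.8700)·e^(0.0263·11/12) = 454.3900 × 1.024401 = 465.4776
Value (long) = (F − K)·e^(−rT) = (465.4776 − 457.47) × 0.976180 = 7.8169
Short position value = −(long value) = -$7.82

-$7.82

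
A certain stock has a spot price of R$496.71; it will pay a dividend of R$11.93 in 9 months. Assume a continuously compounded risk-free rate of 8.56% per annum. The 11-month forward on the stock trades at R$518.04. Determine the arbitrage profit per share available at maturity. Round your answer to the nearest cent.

R$7.11 per share

PV(dividends) I = 11.93·e^(−0.0856·9/12) = 11.1882
Fair forward F* = (S − I)·e^(rT) = (496.71 − 11.1882)·e^0.078467 = 485.5218 × 1.081628 = 525.1540
Market R$518.04 < fair 525.1540: forward underpriced → reverse cash-and-carry (short the stock, invest proceeds at r, pay the dividends, go long the forward).
Profit at T = |F_mkt − F*| = |518.04 − 525.1540| = R$7.11 per share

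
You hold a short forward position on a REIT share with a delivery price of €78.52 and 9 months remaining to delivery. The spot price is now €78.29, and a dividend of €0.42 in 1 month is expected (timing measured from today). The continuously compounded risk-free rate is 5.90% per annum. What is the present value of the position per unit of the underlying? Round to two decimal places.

-€2.75

PV(remaining dividends) I = 0.42·e^(−0.0590·1/12) = 0.4179
Current forward F = (S − I)·e^(rT) = (78.29 − 0.4179)·e^(0.0590·9/12) = 77.8721 × 1.045244 = 81.3953
Value (long) = (F − K)·e^(−rT) = (81.3953 − 78.52) × 0.956715 = 2.7508
Short position value = −(long value) = -€2.75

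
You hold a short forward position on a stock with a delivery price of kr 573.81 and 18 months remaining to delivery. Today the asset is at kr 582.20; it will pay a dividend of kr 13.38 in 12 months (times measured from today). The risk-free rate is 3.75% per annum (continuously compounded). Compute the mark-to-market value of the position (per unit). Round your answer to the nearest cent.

PV(remaining dividends) I = 13.38·e^(−0.0375·12/12) = 12.8875
Current forward F = (S − I)·e^(rT) = (582.20 − 12.8875)·e^(0.0375·18/12) = 569.3125 × 1.057862 = 602.2541
Value (long) = (F − K)·e^(−rT) = (602.2541 − 573.81) × 0.945303 = 26.8883
Short position value = −(long value) = -kr 26.89

-kr 26.89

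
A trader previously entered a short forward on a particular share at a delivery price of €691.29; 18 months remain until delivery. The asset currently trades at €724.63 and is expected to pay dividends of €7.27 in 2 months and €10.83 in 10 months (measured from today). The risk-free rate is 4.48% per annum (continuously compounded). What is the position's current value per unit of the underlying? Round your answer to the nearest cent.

-€60.62

PV(remaining dividends) I = 7.27·e^(−0.0448·2/12) + 10.83·e^(−0.0448·10/12) = 17.6491
Current forward F = (S − I)·e^(rT) = (724.63 − 17.6491)·e^(0.0448·18/12) = 706.9809 × 1.069509 = 756.1224
Value (long) = (F − K)·e^(−rT) = (756.1224 − 691.29) × 0.935008 = 60.6188
Short position value = −(long value) = -€60.62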